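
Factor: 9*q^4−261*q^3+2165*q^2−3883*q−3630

Testing divisors of the constant over divisors of the leading coefficient, q = −2/3 is a root, giving the factor (3*q+2) and quotient 3*q^3−89*q^2+781*q−1815.
Then q = 15 is a root, giving the factor (q−15) and quotient 3*q^2−44*q+121.
The remaining quadratic factors as (3*q−11)(q−11).

(3*q+2)*(3*q−11)*(q−11)*(q−15)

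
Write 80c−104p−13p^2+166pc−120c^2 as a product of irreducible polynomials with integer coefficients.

Group: −p(13p−10c) + (12c−8)(13p−10c); both groups contain (13p−10c).

−(13p−10c)(p−12c+8)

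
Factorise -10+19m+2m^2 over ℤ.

(2m-1)(m+10)

Need a pair with product 2·(-10) = -20 and sum 19: that's 20 and -1.
Split the middle term: 2m^2+20m - m-10 = 2m(m+10) - (m+10).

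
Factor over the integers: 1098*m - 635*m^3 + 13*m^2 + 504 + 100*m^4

Trying the rational-root candidates, m = -3/5 is a root, so (5*m + 3) is a factor; dividing leaves 20*m^3 - 139*m^2 + 86*m + 168.
Continuing, m = -4/5 is a root, giving the factor (5*m + 4) and quotient 4*m^2 - 31*m + 42.
The remaining quadratic factors as (m - 6)(4*m - 7).

(4*m - 7)*(5*m + 3)*(5*m + 4)*(m - 6)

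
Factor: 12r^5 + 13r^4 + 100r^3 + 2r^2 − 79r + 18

(3r − 2)(4r − 1)(r + 1)(r^2 + r + 9)

Trying the rational-root candidates, r = 1/4 is a root, so (4r − 1) divides it; the quotient is 3r^4 + 4r^3 + 26r^2 + 7r − 18.
Next, r = −1 is a root, giving the factor (r + 1) and quotient 3r^3 + r^2 + 25r − 18.
Continuing, r = 2/3 is a root, giving the factor (3r − 2) and quotient r^2 + r + 9.
The quadratic r^2 + r + 9 has discriminant −35 < 0 and is irreducible over ℤ.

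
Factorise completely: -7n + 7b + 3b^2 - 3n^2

Group: 3b(b - n) + (3n + 7)(b - n); both groups contain (b - n).

(3b + 3n + 7)(b - n)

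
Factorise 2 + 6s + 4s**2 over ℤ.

2(2s + 1)(s + 1)

Pull out the common factor 2, then factor the remaining trinomial.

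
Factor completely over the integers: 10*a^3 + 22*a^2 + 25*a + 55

Group as (10*a^3 + 25*a) + (22*a^2 + 55) = 5*a*(2*a^2 + 5) + 11*(2*a^2 + 5).
Both groups share the factor (2*a^2 + 5).

(5*a + 11)*(2*a^2 + 5)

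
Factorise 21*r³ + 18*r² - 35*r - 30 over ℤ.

(7*r + 6)*(3*r² - 5)

Group as (21*r³ - 35*r) + (18*r² - 30) = 7*r*(3*r² - 5) + 6*(3*r² - 5).
Both groups share the factor (3*r² - 5).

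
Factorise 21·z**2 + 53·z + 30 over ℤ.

(3·z + 5)·(7·z + 6)

Need a pair with product 21·30 = 630 and sum 53: that's 18 and 35.
Split the middle term: 21·z**2 + 18·z + 35·z + 30 = 3·z·(7·z + 6) + 5·(7·z + 6).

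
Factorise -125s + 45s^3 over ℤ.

5s(3s + 5)(3s - 5)

Factor out 5s, leaving 9s^2 - 25, which is a difference of two squares.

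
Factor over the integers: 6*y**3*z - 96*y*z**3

6*y*z*(y + 4*z)*(y - 4*z)

Factor out 6*y*z, leaving y**2 - 16*z**2, which is a difference of two squares.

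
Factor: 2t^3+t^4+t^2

t^2(t+1)^2

Every term has a factor of t^2; factoring it out leaves t^2+2t+1.
Recognize a perfect-square trinomial with the parts t and 1.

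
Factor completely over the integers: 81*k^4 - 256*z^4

(3*k)⁴ − (4*z)⁴ = ((3*k)² − (4*z)²)((3*k)² + (4*z)²); the first factor splits again, the second (9*k^2 + 16*z^2) is irreducible.

(3*k + 4*z)*(3*k - 4*z)*(9*k^2 + 16*z^2)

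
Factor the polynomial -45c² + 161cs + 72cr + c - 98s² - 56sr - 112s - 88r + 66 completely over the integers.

-(5c - 14s - 8r + 6)(9c - 7s - 11)

Group: -9c(5c - 14s - 8r + 6) + (7s + 11)(5c - 14s - 8r + 6); both groups contain (5c - 14s - 8r + 6).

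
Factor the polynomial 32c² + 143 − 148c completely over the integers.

(4c − 13)(8c − 11)

Need a pair with product 32·143 = 4576 and sum −148: that's −104 and −44.
Split the middle term: 32c² − 104c − 44c + 143 = 8c(4c − 13) − 11(4c − 13).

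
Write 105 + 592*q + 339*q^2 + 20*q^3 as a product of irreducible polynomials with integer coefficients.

By the rational root theorem, q = −7/4 is a root, so (4*q + 7) is a factor; dividing leaves 5*q^2 + 76*q + 15.
The remaining quadratic factors as (q + 15)(5*q + 1).

(4*q + 7)*(5*q + 1)*(q + 15)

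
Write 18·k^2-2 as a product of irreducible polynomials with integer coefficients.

Pull out the common factor 2; 9·k^2-1 is a difference of squares.

2·(3·k+1)·(3·k-1)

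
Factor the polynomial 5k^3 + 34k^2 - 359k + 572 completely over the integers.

Testing divisors of the constant over divisors of the leading coefficient, k = -13 is a root, so (k + 13) divides it; the quotient is 5k^2 - 31k + 44.
The remaining quadratic factors as (k - 4)(5k - 11).

(5k - 11)(k + 13)(k - 4)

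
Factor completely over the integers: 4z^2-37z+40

(4z-5)(z-8)

Need a pair with product 4·40 = 160 and sum -37: that's -5 and -32.
Split the middle term: 4z^2-5z - 32z+40 = z(4z-5) - 8(4z-5).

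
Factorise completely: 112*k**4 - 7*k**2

7*k**2*(4*k + 1)*(4*k - 1)

Factor out 7*k**2, leaving 16*k**2 - 1, which is a difference of two squares.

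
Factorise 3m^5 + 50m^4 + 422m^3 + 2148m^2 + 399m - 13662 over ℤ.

Trying the rational-root candidates, m = 2 is a root, so (m - 2) is a factor; dividing leaves 3m^4 + 56m^3 + 534m^2 + 3216m + 6831.
Next, m = -11/3 is a root, so (3m + 11) is a factor; dividing leaves m^3 + 15m^2 + 123m + 621.
Continuing, m = -9 is a root, so (m + 9) is a factor; dividing leaves m^2 + 6m + 69.
The quadratic m^2 + 6m + 69 has discriminant -240 < 0 and is irreducible over ℤ.

(3m + 11)(m + 9)(m - 2)(m^2 + 6m + 69)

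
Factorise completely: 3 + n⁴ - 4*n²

(n + 1)*(n - 1)*(n² - 3)

Substitute u = n² to get a quadratic in u, then factor.
n² - 3 is irreducible over ℤ (3 is not a perfect square).
n² - 1 is a difference of squares.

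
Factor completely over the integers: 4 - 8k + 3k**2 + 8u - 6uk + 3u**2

(3u - 3k + 2)(u - k + 2)

Group: u(3u - 3k + 2) + (-k + 2)(3u - 3k + 2); both groups contain (3u - 3k + 2).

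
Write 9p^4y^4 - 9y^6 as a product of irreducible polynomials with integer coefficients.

Every term has a factor of 9y^4; factoring it out leaves p^4 - y^2.
Recognize a difference of squares with the parts p^2 and y.

9y^4(p^2 + y)(p^2 - y)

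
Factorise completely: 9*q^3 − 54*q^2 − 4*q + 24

Group as (9*q^3 − 4*q) + (−54*q^2 + 24) = q*(9*q^2 − 4) − 6*(9*q^2 − 4).
Both groups share the factor (9*q^2 − 4).

(3*q + 2)*(3*q − 2)*(q − 6)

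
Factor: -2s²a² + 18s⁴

2s²(3s - a)(3s + a)

Pull out the common factor 2s²; 9s² - a² is a difference of squares.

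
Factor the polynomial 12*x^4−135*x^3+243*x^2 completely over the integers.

Pull out the common factor 3*x^2, then factor the remaining trinomial.

3*x^2*(4*x−9)*(x−9)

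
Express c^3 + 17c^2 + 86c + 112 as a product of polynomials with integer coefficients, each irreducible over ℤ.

Trying the rational-root candidates, c = -2 is a root, so (c + 2) divides it; the quotient is c^2 + 15c + 56.
The remaining quadratic factors as (c + 7)(c + 8).

(c + 2)(c + 7)(c + 8)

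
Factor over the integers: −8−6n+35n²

(5n+2)(7n−4)

Need a pair with product 35·(−8) = −280 and sum −6: that's −20 and 14.
Split the middle term: 35n²−20n + 14n−8 = 5n(7n−4) + 2(7n−4).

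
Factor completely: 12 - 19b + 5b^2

(5b - 4)(b - 3)

Need a pair with product 5·12 = 60 and sum -19: that's -15 and -4.
Split the middle term: 5b^2 - 15b - 4b + 12 = 5b(b - 3) - 4(b - 3).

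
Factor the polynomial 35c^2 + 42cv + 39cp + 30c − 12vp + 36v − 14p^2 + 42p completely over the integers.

(5c + 6v + 7p)(7c − 2p + 6)

Group: 5c(7c − 2p + 6) + (6v + 7p)(7c − 2p + 6); both groups contain (7c − 2p + 6).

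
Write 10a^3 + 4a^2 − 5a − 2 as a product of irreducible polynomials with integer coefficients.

Group as (10a^3 − 5a) + (4a^2 − 2) = 5a(2a^2 − 1) + 2(2a^2 − 1).
Both groups share the factor (2a^2 − 1).

(5a + 2)(2a^2 − 1)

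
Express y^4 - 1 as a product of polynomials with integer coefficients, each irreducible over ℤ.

Difference of squares twice: with A = y and B = 1, A⁴ − B⁴ = (A² − B²)(A² + B²), and A² − B² factors again.

(y + 1)·(y - 1)·(y^2 + 1)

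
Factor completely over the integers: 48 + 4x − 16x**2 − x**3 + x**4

(x + 2)(x + 3)(x − 2)(x − 4)

By the rational root theorem, x = 2 is a root, so (x − 2) divides it; the quotient is x**3 + x**2 − 14x − 24.
Continuing, x = −2 is a root, giving the factor (x + 2) and quotient x**2 − x − 12.
The remaining quadratic factors as (x − 4)(x + 3).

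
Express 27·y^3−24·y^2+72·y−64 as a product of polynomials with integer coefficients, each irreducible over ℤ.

Group as (27·y^3+72·y) + (−24·y^2−64) = 9·y·(3·y^2+8) − 8·(3·y^2+8).
Both groups share the factor (3·y^2+8).

(9·y−8)·(3·y^2+8)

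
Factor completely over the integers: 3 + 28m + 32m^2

(4m + 3)(8m + 1)

Need a pair with product 32·3 = 96 and sum 28: that's 4 and 24.
Split the middle term: 32m^2 + 4m + 24m + 3 = 4m(8m + 1) + 3(8m + 1).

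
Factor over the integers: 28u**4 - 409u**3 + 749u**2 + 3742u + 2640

Trying the rational-root candidates, u = 11 is a root, so (u - 11) is a factor; dividing leaves 28u**3 - 101u**2 - 362u - 240.
Then u = -8/7 is a root, so (7u + 8) is a factor; dividing leaves 4u**2 - 19u - 30.
The remaining quadratic factors as (4u + 5)(u - 6).

(4u + 5)(7u + 8)(u - 11)(u - 6)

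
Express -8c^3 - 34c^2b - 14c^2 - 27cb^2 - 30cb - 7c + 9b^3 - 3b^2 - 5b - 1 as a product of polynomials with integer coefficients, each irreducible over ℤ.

-(4c - b + 1)(2c + 3b + 1)(c + 3b + 1)

Group: 4c(-2c^2 - 9cb - 3c - 9b^2 - 6b - 1) + (-b + 1)(-2c^2 - 9cb - 3c - 9b^2 - 6b - 1); both groups contain (-2c^2 - 9cb - 3c - 9b^2 - 6b - 1), so (4c - b + 1) is a factor with cofactor -2c^2 - 9cb - 3c - 9b^2 - 6b - 1.
The cofactor groups again: -2c^2 - 9cb - 3c - 9b^2 - 6b - 1 = -c(2c + 3b + 1) + (-3b - 1)(2c + 3b + 1); both groups contain (2c + 3b + 1), giving -(c + 3b + 1)(2c + 3b + 1).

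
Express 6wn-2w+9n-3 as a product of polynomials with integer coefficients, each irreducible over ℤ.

(2w+3)(3n-1)

Group as (6wn-2w) + (9n-3) = 2w(3n-1) + 3(3n-1).
Both groups share the factor (3n-1).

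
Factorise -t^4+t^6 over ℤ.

t^4*(t+1)*(t-1)

Factor out t^4 first: what remains is t^2-1.
Recognize a difference of squares with the parts t and 1.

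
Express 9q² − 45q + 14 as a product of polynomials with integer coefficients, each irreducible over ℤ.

Need a pair with product 9·14 = 126 and sum −45: that's −3 and −42.
Split the middle term: 9q² − 3q − 42q + 14 = 3q(3q − 1) − 14(3q − 1).

(3q − 1)(3q − 14)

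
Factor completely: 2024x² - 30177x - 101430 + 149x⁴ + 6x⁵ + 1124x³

By the rational root theorem, x = -15 is a root, so (x + 15) divides it; the quotient is 6x⁴ + 59x³ + 239x² - 1561x - 6762.
Then x = -7/2 is a root, giving the factor (2x + 7) and quotient 3x³ + 19x² + 53x - 966.
Continuing, x = 14/3 is a root, so (3x - 14) is a factor; dividing leaves x² + 11x + 69.
The quadratic x² + 11x + 69 has discriminant -155 < 0 and is irreducible over ℤ.

(2x + 7)(3x - 14)(x + 15)(x² + 11x + 69)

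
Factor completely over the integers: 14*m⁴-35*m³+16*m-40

(2*m-5)*(7*m³+8)

Group as (14*m⁴+16*m) + (-35*m³-40) = 2*m*(7*m³+8) - 5*(7*m³+8).
Both groups share the factor (7*m³+8).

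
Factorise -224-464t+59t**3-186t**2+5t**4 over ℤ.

Testing divisors of the constant over divisors of the leading coefficient, t = -1 is a root, giving the factor (t+1) and quotient 5t**3+54t**2-240t-224.
Next, t = -14 is a root, so (t+14) divides it; the quotient is 5t**2-16t-16.
The remaining quadratic factors as (5t+4)(t-4).

(5t+4)(t+1)(t+14)(t-4)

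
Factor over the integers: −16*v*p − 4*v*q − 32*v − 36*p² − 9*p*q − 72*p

Group: −4*v*(4*p + q + 8) − 9*p*(4*p + q + 8); both groups contain (4*p + q + 8).

−(4*p + q + 8)*(4*v + 9*p)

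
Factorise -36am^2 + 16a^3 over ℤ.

Factor out 4a, leaving 4a^2 - 9m^2, which is a difference of two squares.

4a(2a + 3m)(2a - 3m)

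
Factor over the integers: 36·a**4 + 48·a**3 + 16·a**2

4·a**2·(3·a + 2)**2

Every term has a factor of 4·a**2; factoring it out leaves 9·a**2 + 12·a + 4.
Recognize a perfect-square trinomial with the parts 2 and 3·a.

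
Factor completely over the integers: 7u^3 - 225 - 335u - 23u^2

(7u + 5)(u + 5)(u - 9)

Trying the rational-root candidates, u = -5/7 is a root, giving the factor (7u + 5) and quotient u^2 - 4u - 45.
The remaining quadratic factors as (u + 5)(u - 9).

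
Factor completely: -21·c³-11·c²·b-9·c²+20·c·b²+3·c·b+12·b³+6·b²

Group: c·(-21·c²-32·c·b-9·c-12·b²-6·b) - b·(-21·c²-32·c·b-9·c-12·b²-6·b); both groups contain (-21·c²-32·c·b-9·c-12·b²-6·b), so (c-b) is a factor with cofactor -21·c²-32·c·b-9·c-12·b²-6·b.
The cofactor groups again: -21·c²-32·c·b-9·c-12·b²-6·b = -7·c·(3·c+2·b) + (-6·b-3)·(3·c+2·b); both groups contain (3·c+2·b), giving -(7·c+6·b+3)·(3·c+2·b).

-(c-b)·(3·c+2·b)·(7·c+6·b+3)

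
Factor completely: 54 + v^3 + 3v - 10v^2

By the rational root theorem, v = 9 is a root, giving the factor (v - 9) and quotient v^2 - v - 6.
The remaining quadratic factors as (v + 2)(v - 3).

(v + 2)(v - 3)(v - 9)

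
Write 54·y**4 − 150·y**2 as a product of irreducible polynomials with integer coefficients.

Factor out 6·y**2, leaving 9·y**2 − 25, which is a difference of two squares.

6·y**2·(3·y + 5)·(3·y − 5)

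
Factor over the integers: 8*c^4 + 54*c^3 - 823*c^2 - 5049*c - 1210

Testing divisors of the constant over divisors of the leading coefficient, c = -11/2 is a root, so (2*c + 11) is a factor; dividing leaves 4*c^3 + 5*c^2 - 439*c - 110.
Next, c = -1/4 is a root, so (4*c + 1) is a factor; dividing leaves c^2 + c - 110.
The remaining quadratic factors as (c - 10)(c + 11).

(2*c + 11)*(4*c + 1)*(c + 11)*(c - 10)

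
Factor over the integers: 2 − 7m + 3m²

Need a pair with product 3·2 = 6 and sum −7: that's −6 and −1.
Split the middle term: 3m² − 6m − m + 2 = 3m(m − 2) − (m − 2).

(3m − 1)(m − 2)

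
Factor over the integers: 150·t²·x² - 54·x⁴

Factor out 6·x², leaving 25·t² - 9·x², which is a difference of two squares.

6·x²·(5·t + 3·x)·(5·t - 3·x)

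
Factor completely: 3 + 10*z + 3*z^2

Need a pair with product 3·3 = 9 and sum 10: that's 1 and 9.
Split the middle term: 3*z^2 + z + 9*z + 3 = z*(3*z + 1) + 3*(3*z + 1).

(3*z + 1)*(z + 3)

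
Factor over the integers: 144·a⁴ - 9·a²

Every term has a factor of 9·a². Then 16·a² - 1 = (4·a)² − (1)².

9·a²·(4·a + 1)·(4·a - 1)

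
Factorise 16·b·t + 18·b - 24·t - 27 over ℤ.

Group as (16·b·t + 18·b) + (-24·t - 27) = 2·b·(8·t + 9) - 3·(8·t + 9).
Both groups share the factor (8·t + 9).

(2·b - 3)·(8·t + 9)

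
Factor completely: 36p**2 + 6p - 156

Pull out the common factor 6, then factor the remaining trinomial.

6(6p + 13)(p - 2)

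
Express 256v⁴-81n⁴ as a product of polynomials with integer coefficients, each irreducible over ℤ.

(4v-3n)(4v+3n)(16v²+9n²)

(4v)⁴ − (3n)⁴ = ((4v)² − (3n)²)((4v)² + (3n)²); the first factor splits again, the second (16v²+9n²) is irreducible.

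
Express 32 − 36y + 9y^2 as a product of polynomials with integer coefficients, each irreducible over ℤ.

(3y − 4)(3y − 8)

Need a pair with product 9·32 = 288 and sum −36: that's −24 and −12.
Split the middle term: 9y^2 − 24y − 12y + 32 = 3y(3y − 8) − 4(3y − 8).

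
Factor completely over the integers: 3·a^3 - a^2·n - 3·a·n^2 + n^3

Group: a·(3·a^2 + 2·a·n - n^2) - n·(3·a^2 + 2·a·n - n^2); both groups contain (3·a^2 + 2·a·n - n^2), so (a - n) is a factor with cofactor 3·a^2 + 2·a·n - n^2.
The cofactor groups again: 3·a^2 + 2·a·n - n^2 = a·(3·a - n) + n·(3·a - n); both groups contain (3·a - n), giving (a + n)·(3·a - n).

(3·a - n)·(a + n)·(a - n)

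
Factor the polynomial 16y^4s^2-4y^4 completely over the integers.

Every term has a factor of 4y^4; factoring it out leaves 4s^2-1.
Recognize a difference of squares with the parts 2s and 1.

4y^4(2s+1)(2s-1)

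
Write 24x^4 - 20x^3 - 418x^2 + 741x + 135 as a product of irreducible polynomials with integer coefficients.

(2x + 9)(2x - 5)(6x + 1)(x - 3)

By the rational root theorem, x = 3 is a root, so (x - 3) is a factor; dividing leaves 24x^3 + 52x^2 - 262x - 45.
Continuing, x = 5/2 is a root, so (2x - 5) divides it; the quotient is 12x^2 + 56x + 9.
The remaining quadratic factors as (6x + 1)(2x + 9).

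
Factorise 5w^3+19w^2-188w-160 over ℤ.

(5w+4)(w+8)(w-5)

Testing divisors of the constant over divisors of the leading coefficient, w = -4/5 is a root, so (5w+4) is a factor; dividing leaves w^2+3w-40.
The remaining quadratic factors as (w+8)(w-5).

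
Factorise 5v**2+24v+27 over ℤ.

(5v+9)(v+3)

Need a pair with product 5·27 = 135 and sum 24: that's 15 and 9.
Split the middle term: 5v**2+15v + 9v+27 = 5v(v+3) + 9(v+3).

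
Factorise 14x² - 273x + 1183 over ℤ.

7(2x - 13)(x - 13)

Pull out the common factor 7, then factor the remaining trinomial.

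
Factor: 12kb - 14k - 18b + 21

(2k - 3)(6b - 7)

Group as (12kb - 14k) + (-18b + 21) = 2k(6b - 7) - 3(6b - 7).
Both groups share the factor (6b - 7).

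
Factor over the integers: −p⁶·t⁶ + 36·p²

Pull out the common factor p², leaving −p⁴·t⁶ + 36.
Recognize a difference of squares with the parts 6 and p²·t³.

−p²·(p²·t³ + 6)·(p²·t³ − 6)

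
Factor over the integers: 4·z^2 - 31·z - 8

(4·z + 1)·(z - 8)

Need a pair with product 4·(-8) = -32 and sum -31: that's 1 and -32.
Split the middle term: 4·z^2 + z - 32·z - 8 = z·(4·z + 1) - 8·(4·z + 1).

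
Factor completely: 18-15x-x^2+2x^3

By the rational root theorem, x = -3 is a root, so (x+3) divides it; the quotient is 2x^2-7x+6.
The remaining quadratic factors as (x-2)(2x-3).

(2x-3)(x+3)(x-2)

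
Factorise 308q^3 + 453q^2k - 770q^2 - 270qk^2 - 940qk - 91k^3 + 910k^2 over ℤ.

(11q - 7k)(7q + 13k)(4q + k - 10)

Group: 4q(77q^2 + 94qk - 91k^2) + (k - 10)(77q^2 + 94qk - 91k^2); both groups contain (77q^2 + 94qk - 91k^2), so (4q + k - 10) is a factor with cofactor 77q^2 + 94qk - 91k^2.
The cofactor groups again: 77q^2 + 94qk - 91k^2 = 7q(11q - 7k) + 13k(11q - 7k); both groups contain (11q - 7k), giving (7q + 13k)(11q - 7k).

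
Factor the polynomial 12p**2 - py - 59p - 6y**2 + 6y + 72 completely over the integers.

(3p + 2y - 8)(4p - 3y - 9)

Group: 3p(4p - 3y - 9) + (2y - 8)(4p - 3y - 9); both groups contain (4p - 3y - 9).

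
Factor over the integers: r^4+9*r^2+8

Substitute u = r^2 to get a quadratic in u, then factor.
r^2+8 is irreducible over ℤ (always positive, so no real roots).
r^2+1 is irreducible over ℤ (sum of squares).

(r^2+1)*(r^2+8)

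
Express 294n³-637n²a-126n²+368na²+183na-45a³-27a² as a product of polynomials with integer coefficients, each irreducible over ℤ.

Group: 7n(42n²-37na-18n+5a²+3a) - 9a(42n²-37na-18n+5a²+3a); both groups contain (42n²-37na-18n+5a²+3a), so (7n-9a) is a factor with cofactor 42n²-37na-18n+5a²+3a.
The cofactor groups again: 42n²-37na-18n+5a²+3a = 6n(7n-5a-3) - a(7n-5a-3); both groups contain (7n-5a-3), giving (6n-a)(7n-5a-3).

(7n-5a-3)(7n-9a)(6n-a)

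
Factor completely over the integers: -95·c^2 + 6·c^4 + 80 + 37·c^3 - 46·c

By the rational root theorem, c = 5/6 is a root, so (6·c - 5) divides it; the quotient is c^3 + 7·c^2 - 10·c - 16.
Next, c = 2 is a root, giving the factor (c - 2) and quotient c^2 + 9·c + 8.
The remaining quadratic factors as (c + 8)(c + 1).

(6·c - 5)·(c + 1)·(c + 8)·(c - 2)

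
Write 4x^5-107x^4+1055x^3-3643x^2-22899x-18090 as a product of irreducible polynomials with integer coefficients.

(4x+9)(x+1)(x-15)(x^2-15x+134)

Among the possible rational roots, x = -9/4 is a root, so (4x+9) is a factor; dividing leaves x^4-29x^3+329x^2-1651x-2010.
Next, x = 15 is a root, so (x-15) is a factor; dividing leaves x^3-14x^2+119x+134.
Continuing, x = -1 is a root, so (x+1) divides it; the quotient is x^2-15x+134.
The quadratic x^2-15x+134 has discriminant -311 < 0 and is irreducible over ℤ.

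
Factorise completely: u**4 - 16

(u + 2)·(u - 2)·(u**2 + 4)

Difference of squares twice: with A = u and B = 2, A⁴ − B⁴ = (A² − B²)(A² + B²), and A² − B² factors again.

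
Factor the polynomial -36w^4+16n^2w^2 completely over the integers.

Every term has a factor of 4w^2. Then 4n^2-9w^2 = (2n)² − (3w)².

4w^2(2n+3w)(2n-3w)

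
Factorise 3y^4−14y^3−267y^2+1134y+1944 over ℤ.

(3y+4)(y+9)(y−6)(y−9)

By the rational root theorem, y = −9 is a root, so (y+9) is a factor; dividing leaves 3y^3−41y^2+102y+216.
Continuing, y = 9 is a root, so (y−9) divides it; the quotient is 3y^2−14y−24.
The remaining quadratic factors as (y−6)(3y+4).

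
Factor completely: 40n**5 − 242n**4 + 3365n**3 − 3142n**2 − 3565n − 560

Trying the rational-root candidates, n = 7/4 is a root, giving the factor (4n − 7) and quotient 10n**4 − 43n**3 + 766n**2 + 555n + 80.
Next, n = −1/5 is a root, so (5n + 1) divides it; the quotient is 2n**3 − 9n**2 + 155n + 80.
Next, n = −1/2 is a root, so (2n + 1) divides it; the quotient is n**2 − 5n + 80.
The quadratic n**2 − 5n + 80 has discriminant −295 < 0 and is irreducible over ℤ.

(2n + 1)(4n − 7)(5n + 1)(n**2 − 5n + 80)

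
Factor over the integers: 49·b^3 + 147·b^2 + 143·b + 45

Trying the rational-root candidates, b = −9/7 is a root, so (7·b + 9) is a factor; dividing leaves 7·b^2 + 12·b + 5.
The remaining quadratic factors as (7·b + 5)(b + 1).

(7·b + 5)·(7·b + 9)·(b + 1)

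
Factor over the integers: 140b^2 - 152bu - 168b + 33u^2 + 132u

Group: 10b(14b - 11u) + (-3u - 12)(14b - 11u); both groups contain (14b - 11u).

(10b - 3u - 12)(14b - 11u)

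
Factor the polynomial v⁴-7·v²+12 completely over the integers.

Substitute u = v² to get a quadratic in u, then factor.
v²-4 is a difference of squares.
v²-3 is irreducible over ℤ (3 is not a perfect square).

(v+2)·(v-2)·(v²-3)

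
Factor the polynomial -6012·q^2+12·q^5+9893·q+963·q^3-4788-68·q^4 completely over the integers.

Among the possible rational roots, q = 1 is a root, so (q-1) divides it; the quotient is 12·q^4-56·q^3+907·q^2-5105·q+4788.
Continuing, q = 9/2 is a root, so (2·q-9) is a factor; dividing leaves 6·q^3-q^2+449·q-532.
Next, q = 7/6 is a root, giving the factor (6·q-7) and quotient q^2+q+76.
The quadratic q^2+q+76 has discriminant -303 < 0 and is irreducible over ℤ.

(2·q-9)·(6·q-7)·(q-1)·(q^2+q+76)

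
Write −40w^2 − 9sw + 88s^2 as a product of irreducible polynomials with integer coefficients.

Group: 11s(8s + 5w) − 8w(8s + 5w); both groups contain (8s + 5w).

(11s − 8w)(8s + 5w)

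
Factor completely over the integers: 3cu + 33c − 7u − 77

Group as (3cu + 33c) + (−7u − 77) = 3c(u + 11) − 7(u + 11).
Both groups share the factor (u + 11).

(3c − 7)(u + 11)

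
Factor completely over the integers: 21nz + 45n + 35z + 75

Group as (21nz + 45n) + (35z + 75) = 3n(7z + 15) + 5(7z + 15).
Both groups share the factor (7z + 15).

(3n + 5)(7z + 15)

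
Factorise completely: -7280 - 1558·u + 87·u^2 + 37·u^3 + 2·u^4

(2·u - 13)·(u + 10)·(u + 7)·(u + 8)

By the rational root theorem, u = -8 is a root, so (u + 8) is a factor; dividing leaves 2·u^3 + 21·u^2 - 81·u - 910.
Then u = -10 is a root, so (u + 10) is a factor; dividing leaves 2·u^2 + u - 91.
The remaining quadratic factors as (2·u - 13)(u + 7).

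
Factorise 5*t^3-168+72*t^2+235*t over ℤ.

(5*t-3)*(t+7)*(t+8)

Trying the rational-root candidates, t = 3/5 is a root, giving the factor (5*t-3) and quotient t^2+15*t+56.
The remaining quadratic factors as (t+7)(t+8).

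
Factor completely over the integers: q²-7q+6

Two integers with product 6 and sum -7 are -6 and -1.

(q-1)(q-6)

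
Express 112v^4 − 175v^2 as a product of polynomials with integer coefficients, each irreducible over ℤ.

Factor out 7v^2, leaving 16v^2 − 25, which is a difference of two squares.

7v^2(4v + 5)(4v − 5)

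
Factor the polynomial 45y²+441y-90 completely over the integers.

9(5y-1)(y+10)

Pull out the common factor 9, then factor the remaining trinomial.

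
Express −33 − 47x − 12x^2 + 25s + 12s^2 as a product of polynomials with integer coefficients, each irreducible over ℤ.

(12s − 12x − 11)(s + x + 3)

Group: 12s(s + x + 3) + (−12x − 11)(s + x + 3); both groups contain (s + x + 3).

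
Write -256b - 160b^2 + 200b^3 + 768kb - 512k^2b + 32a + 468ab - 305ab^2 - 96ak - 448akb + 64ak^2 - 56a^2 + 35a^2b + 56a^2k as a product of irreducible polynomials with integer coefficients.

Group: 7a(8ak + 5ab - 8a - 64kb - 40b^2 + 64b) + (8k - 5b - 4)(8ak + 5ab - 8a - 64kb - 40b^2 + 64b); both groups contain (8ak + 5ab - 8a - 64kb - 40b^2 + 64b), so (7a + 8k - 5b - 4) is a factor with cofactor 8ak + 5ab - 8a - 64kb - 40b^2 + 64b.
The cofactor groups again: 8ak + 5ab - 8a - 64kb - 40b^2 + 64b = 8k(a - 8b) + (5b - 8)(a - 8b); both groups contain (a - 8b), giving (8k + 5b - 8)(a - 8b).

(8k + 5b - 8)(7a + 8k - 5b - 4)(a - 8b)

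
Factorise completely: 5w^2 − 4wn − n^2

Group: w(5w + n) − n(5w + n); both groups contain (5w + n).

(w − n)(5w + n)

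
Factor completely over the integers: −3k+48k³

Every term has a factor of 3k. Then 16k²−1 = (4k)² − (1)².

3k(4k+1)(4k−1)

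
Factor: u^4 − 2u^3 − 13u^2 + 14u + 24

(u + 1)(u + 3)(u − 2)(u − 4)

Among the possible rational roots, u = 4 is a root, so (u − 4) divides it; the quotient is u^3 + 2u^2 − 5u − 6.
Then u = 2 is a root, so (u − 2) is a factor; dividing leaves u^2 + 4u + 3.
The remaining quadratic factors as (u + 3)(u + 1).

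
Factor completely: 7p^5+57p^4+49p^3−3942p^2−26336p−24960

(7p+8)(p+6)(p−8)(p^2+9p+65)

Testing divisors of the constant over divisors of the leading coefficient, p = −8/7 is a root, so (7p+8) is a factor; dividing leaves p^4+7p^3−p^2−562p−3120.
Then p = −6 is a root, so (p+6) divides it; the quotient is p^3+p^2−7p−520.
Next, p = 8 is a root, giving the factor (p−8) and quotient p^2+9p+65.
The quadratic p^2+9p+65 has discriminant −179 < 0 and is irreducible over ℤ.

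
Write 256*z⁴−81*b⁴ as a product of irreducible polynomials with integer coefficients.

(4*z−3*b)*(4*z+3*b)*(16*z²+9*b²)

(4*z)⁴ − (3*b)⁴ = ((4*z)² − (3*b)²)((4*z)² + (3*b)²); the first factor splits again, the second (16*z²+9*b²) is irreducible.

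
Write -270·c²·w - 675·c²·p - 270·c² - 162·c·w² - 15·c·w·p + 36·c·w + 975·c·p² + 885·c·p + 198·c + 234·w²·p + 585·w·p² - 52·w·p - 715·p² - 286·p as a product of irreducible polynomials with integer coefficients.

Group: 2·w·(-135·c² - 81·c·w + 195·c·p + 99·c + 117·w·p - 143·p) + (5·p + 2)·(-135·c² - 81·c·w + 195·c·p + 99·c + 117·w·p - 143·p); both groups contain (-135·c² - 81·c·w + 195·c·p + 99·c + 117·w·p - 143·p), so (2·w + 5·p + 2) is a factor with cofactor -135·c² - 81·c·w + 195·c·p + 99·c + 117·w·p - 143·p.
The cofactor groups again: -135·c² - 81·c·w + 195·c·p + 99·c + 117·w·p - 143·p = -15·c·(9·c - 13·p) + (-9·w + 11)·(9·c - 13·p); both groups contain (9·c - 13·p), giving -(15·c + 9·w - 11)·(9·c - 13·p).

-(15·c + 9·w - 11)·(2·w + 5·p + 2)·(9·c - 13·p)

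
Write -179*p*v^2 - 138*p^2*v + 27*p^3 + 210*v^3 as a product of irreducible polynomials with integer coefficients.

(3*p + 5*v)*(9*p - 7*v)*(p - 6*v)

Group: p*(27*p^2 + 24*p*v - 35*v^2) - 6*v*(27*p^2 + 24*p*v - 35*v^2); both groups contain (27*p^2 + 24*p*v - 35*v^2), so (p - 6*v) is a factor with cofactor 27*p^2 + 24*p*v - 35*v^2.
The cofactor groups again: 27*p^2 + 24*p*v - 35*v^2 = 3*p*(9*p - 7*v) + 5*v*(9*p - 7*v); both groups contain (9*p - 7*v), giving (3*p + 5*v)*(9*p - 7*v).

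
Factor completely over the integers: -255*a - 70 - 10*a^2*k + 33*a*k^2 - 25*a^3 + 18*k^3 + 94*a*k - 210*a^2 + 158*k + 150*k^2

-(5*a + 3*k + 5)*(5*a - 6*k + 2)*(a + k + 7)

Group: 5*a*(-5*a^2 - 8*a*k - 40*a - 3*k^2 - 26*k - 35) + (-6*k + 2)*(-5*a^2 - 8*a*k - 40*a - 3*k^2 - 26*k - 35); both groups contain (-5*a^2 - 8*a*k - 40*a - 3*k^2 - 26*k - 35), so (5*a - 6*k + 2) is a factor with cofactor -5*a^2 - 8*a*k - 40*a - 3*k^2 - 26*k - 35.
The cofactor groups again: -5*a^2 - 8*a*k - 40*a - 3*k^2 - 26*k - 35 = -5*a*(a + k + 7) + (-3*k - 5)*(a + k + 7); both groups contain (a + k + 7), giving -(5*a + 3*k + 5)*(a + k + 7).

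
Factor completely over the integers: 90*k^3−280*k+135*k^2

Pull out the common factor 5*k, then factor the remaining trinomial.

5*k*(3*k+8)*(6*k−7)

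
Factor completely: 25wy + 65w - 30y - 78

Group as (25wy + 65w) + (-30y - 78) = 5w(5y + 13) - 6(5y + 13).
Both groups share the factor (5y + 13).

(5w - 6)(5y + 13)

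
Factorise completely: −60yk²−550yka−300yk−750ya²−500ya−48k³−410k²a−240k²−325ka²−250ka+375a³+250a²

−(10y+8k−5a)(2k+15a+10)(3k+5a)

Group: 3k(−20yk−150ya−100y−16k²−110ka−80k+75a²+50a) + 5a(−20yk−150ya−100y−16k²−110ka−80k+75a²+50a); both groups contain (−20yk−150ya−100y−16k²−110ka−80k+75a²+50a), so (3k+5a) is a factor with cofactor −20yk−150ya−100y−16k²−110ka−80k+75a²+50a.
The cofactor groups again: −20yk−150ya−100y−16k²−110ka−80k+75a²+50a = −2k(10y+8k−5a) + (−15a−10)(10y+8k−5a); both groups contain (10y+8k−5a), giving −(2k+15a+10)(10y+8k−5a).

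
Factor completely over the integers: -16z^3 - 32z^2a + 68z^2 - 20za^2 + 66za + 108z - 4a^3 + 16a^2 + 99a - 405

-(2z + 2a - 9)(4z + 2a - 9)(2z + a + 5)

Group: 4z(-4z^2 - 6za + 8z - 2a^2 - a + 45) + (2a - 9)(-4z^2 - 6za + 8z - 2a^2 - a + 45); both groups contain (-4z^2 - 6za + 8z - 2a^2 - a + 45), so (4z + 2a - 9) is a factor with cofactor -4z^2 - 6za + 8z - 2a^2 - a + 45.
The cofactor groups again: -4z^2 - 6za + 8z - 2a^2 - a + 45 = -2z(2z + a + 5) + (-2a + 9)(2z + a + 5); both groups contain (2z + a + 5), giving -(2z + 2a - 9)(2z + a + 5).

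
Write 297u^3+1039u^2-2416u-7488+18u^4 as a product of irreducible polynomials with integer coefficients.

(3u-8)(6u+13)(u+8)(u+9)

By the rational root theorem, u = 8/3 is a root, so (3u-8) is a factor; dividing leaves 6u^3+115u^2+653u+936.
Next, u = -9 is a root, giving the factor (u+9) and quotient 6u^2+61u+104.
The remaining quadratic factors as (u+8)(6u+13).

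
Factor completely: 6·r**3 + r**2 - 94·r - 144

By the rational root theorem, r = -8/3 is a root, giving the factor (3·r + 8) and quotient 2·r**2 - 5·r - 18.
The remaining quadratic factors as (2·r - 9)(r + 2).

(2·r - 9)·(3·r + 8)·(r + 2)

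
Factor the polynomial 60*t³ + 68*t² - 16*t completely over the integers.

Pull out the common factor 4*t, then factor the remaining trinomial.

4*t*(3*t + 4)*(5*t - 1)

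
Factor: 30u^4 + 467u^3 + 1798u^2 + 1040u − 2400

(5u + 12)(6u − 5)(u + 10)(u + 4)

By the rational root theorem, u = −12/5 is a root, so (5u + 12) is a factor; dividing leaves 6u^3 + 79u^2 + 170u − 200.
Continuing, u = 5/6 is a root, so (6u − 5) divides it; the quotient is u^2 + 14u + 40.
The remaining quadratic factors as (u + 10)(u + 4).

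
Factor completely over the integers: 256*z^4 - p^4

(4*z - p)*(4*z + p)*(16*z^2 + p^2)

Write as (16*z^2)² − (p^2)², then factor 16*z^2 - p^2 once more.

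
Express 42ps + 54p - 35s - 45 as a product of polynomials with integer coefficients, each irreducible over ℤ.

Group as (42ps + 54p) + (-35s - 45) = 6p(7s + 9) - 5(7s + 9).
Both groups share the factor (7s + 9).

(6p - 5)(7s + 9)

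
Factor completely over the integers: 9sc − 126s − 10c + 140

(9s − 10)(c − 14)

Group as (9sc − 126s) + (−10c + 140) = 9s(c − 14) − 10(c − 14).
Both groups share the factor (c − 14).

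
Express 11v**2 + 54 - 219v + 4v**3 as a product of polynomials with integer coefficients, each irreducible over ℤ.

(4v - 1)(v + 9)(v - 6)

Testing divisors of the constant over divisors of the leading coefficient, v = 6 is a root, giving the factor (v - 6) and quotient 4v**2 + 35v - 9.
The remaining quadratic factors as (v + 9)(4v - 1).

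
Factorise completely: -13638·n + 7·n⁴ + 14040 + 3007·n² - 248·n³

(7·n - 10)·(n - 12)·(n - 13)·(n - 9)

Trying the rational-root candidates, n = 12 is a root, so (n - 12) is a factor; dividing leaves 7·n³ - 164·n² + 1039·n - 1170.
Next, n = 10/7 is a root, so (7·n - 10) is a factor; dividing leaves n² - 22·n + 117.
The remaining quadratic factors as (n - 13)(n - 9).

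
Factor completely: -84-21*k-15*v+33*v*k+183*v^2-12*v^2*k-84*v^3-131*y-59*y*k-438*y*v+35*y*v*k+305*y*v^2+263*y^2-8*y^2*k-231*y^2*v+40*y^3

(8*y-3*v+3)*(y-4*v+7)*(5*y-7*v-k-4)

Group: 8*y*(5*y^2-27*y*v-y*k+31*y+28*v^2+4*v*k-33*v-7*k-28) + (-3*v+3)*(5*y^2-27*y*v-y*k+31*y+28*v^2+4*v*k-33*v-7*k-28); both groups contain (5*y^2-27*y*v-y*k+31*y+28*v^2+4*v*k-33*v-7*k-28), so (8*y-3*v+3) is a factor with cofactor 5*y^2-27*y*v-y*k+31*y+28*v^2+4*v*k-33*v-7*k-28.
The cofactor groups again: 5*y^2-27*y*v-y*k+31*y+28*v^2+4*v*k-33*v-7*k-28 = y*(5*y-7*v-k-4) + (-4*v+7)*(5*y-7*v-k-4); both groups contain (5*y-7*v-k-4), giving (y-4*v+7)*(5*y-7*v-k-4).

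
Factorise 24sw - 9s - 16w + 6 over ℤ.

(3s - 2)(8w - 3)

Group as (24sw - 9s) + (-16w + 6) = 3s(8w - 3) - 2(8w - 3).
Both groups share the factor (8w - 3).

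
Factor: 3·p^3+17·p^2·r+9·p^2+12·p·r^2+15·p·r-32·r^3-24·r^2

Group: p·(3·p^2+20·p·r+9·p+32·r^2+24·r) - r·(3·p^2+20·p·r+9·p+32·r^2+24·r); both groups contain (3·p^2+20·p·r+9·p+32·r^2+24·r), so (p-r) is a factor with cofactor 3·p^2+20·p·r+9·p+32·r^2+24·r.
The cofactor groups again: 3·p^2+20·p·r+9·p+32·r^2+24·r = 3·p·(p+4·r+3) + 8·r·(p+4·r+3); both groups contain (p+4·r+3), giving (3·p+8·r)·(p+4·r+3).

(3·p+8·r)·(p+4·r+3)·(p-r)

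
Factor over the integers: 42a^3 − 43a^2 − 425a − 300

(6a + 5)(7a + 15)(a − 4)

Testing divisors of the constant over divisors of the leading coefficient, a = −5/6 is a root, so (6a + 5) divides it; the quotient is 7a^2 − 13a − 60.
The remaining quadratic factors as (7a + 15)(a − 4).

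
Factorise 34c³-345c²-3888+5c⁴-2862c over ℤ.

Testing divisors of the constant over divisors of the leading coefficient, c = -6 is a root, so (c+6) is a factor; dividing leaves 5c³+4c²-369c-648.
Continuing, c = 9 is a root, so (c-9) is a factor; dividing leaves 5c²+49c+72.
The remaining quadratic factors as (5c+9)(c+8).

(5c+9)(c+6)(c+8)(c-9)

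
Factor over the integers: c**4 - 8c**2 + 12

(c**2 - 2)(c**2 - 6)

Substitute u = c**2 to get a quadratic in u, then factor.
c**2 - 2 is irreducible over ℤ (2 is not a perfect square).
c**2 - 6 is irreducible over ℤ (6 is not a perfect square).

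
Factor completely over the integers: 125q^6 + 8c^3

Recognize a sum of cubes with the parts 5q^2 and 2c.

(2c + 5q^2)(4c^2 - 10cq^2 + 25q^4)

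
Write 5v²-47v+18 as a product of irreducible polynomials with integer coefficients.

(5v-2)(v-9)

Need a pair with product 5·18 = 90 and sum -47: that's -45 and -2.
Split the middle term: 5v²-45v - 2v+18 = 5v(v-9) - 2(v-9).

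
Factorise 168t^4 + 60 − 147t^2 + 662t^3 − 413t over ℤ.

(4t − 3)(6t + 5)(7t − 1)(t + 4)

Testing divisors of the constant over divisors of the leading coefficient, t = 3/4 is a root, so (4t − 3) is a factor; dividing leaves 42t^3 + 197t^2 + 111t − 20.
Next, t = −5/6 is a root, so (6t + 5) is a factor; dividing leaves 7t^2 + 27t − 4.
The remaining quadratic factors as (t + 4)(7t − 1).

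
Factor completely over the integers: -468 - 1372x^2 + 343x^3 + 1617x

(7x - 12)(7x - 13)(7x - 3)

Testing divisors of the constant over divisors of the leading coefficient, x = 13/7 is a root, giving the factor (7x - 13) and quotient 49x^2 - 105x + 36.
The remaining quadratic factors as (7x - 12)(7x - 3).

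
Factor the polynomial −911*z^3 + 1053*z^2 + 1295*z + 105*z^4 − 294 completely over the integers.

(3*z − 7)*(5*z − 1)*(7*z + 6)*(z − 7)

Trying the rational-root candidates, z = −6/7 is a root, giving the factor (7*z + 6) and quotient 15*z^3 − 143*z^2 + 273*z − 49.
Then z = 1/5 is a root, so (5*z − 1) divides it; the quotient is 3*z^2 − 28*z + 49.
The remaining quadratic factors as (3*z − 7)(z − 7).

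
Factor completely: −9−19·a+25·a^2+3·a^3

By the rational root theorem, a = 1 is a root, so (a−1) divides it; the quotient is 3·a^2+28·a+9.
The remaining quadratic factors as (a+9)(3·a+1).

(3·a+1)·(a+9)·(a−1)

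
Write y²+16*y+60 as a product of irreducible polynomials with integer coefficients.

(y+10)*(y+6)

Two integers with product 60 and sum 16 are 6 and 10.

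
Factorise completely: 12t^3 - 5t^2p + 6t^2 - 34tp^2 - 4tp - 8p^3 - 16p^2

Group: t(12t^2 + 19tp + 6t + 4p^2 + 8p) - 2p(12t^2 + 19tp + 6t + 4p^2 + 8p); both groups contain (12t^2 + 19tp + 6t + 4p^2 + 8p), so (t - 2p) is a factor with cofactor 12t^2 + 19tp + 6t + 4p^2 + 8p.
The cofactor groups again: 12t^2 + 19tp + 6t + 4p^2 + 8p = 3t(4t + p + 2) + 4p(4t + p + 2); both groups contain (4t + p + 2), giving (3t + 4p)(4t + p + 2).

(t - 2p)(3t + 4p)(4t + p + 2)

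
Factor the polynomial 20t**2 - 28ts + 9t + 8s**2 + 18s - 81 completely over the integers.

(5t - 2s - 9)(4t - 4s + 9)

Group: 4t(5t - 2s - 9) + (-4s + 9)(5t - 2s - 9); both groups contain (5t - 2s - 9).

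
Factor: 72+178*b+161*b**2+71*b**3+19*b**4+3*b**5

By the rational root theorem, b = -2 is a root, giving the factor (b+2) and quotient 3*b**4+13*b**3+45*b**2+71*b+36.
Next, b = -1 is a root, so (b+1) is a factor; dividing leaves 3*b**3+10*b**2+35*b+36.
Next, b = -4/3 is a root, giving the factor (3*b+4) and quotient b**2+2*b+9.
The quadratic b**2+2*b+9 has discriminant -32 < 0 and is irreducible over ℤ.

(3*b+4)*(b+1)*(b+2)*(b**2+2*b+9)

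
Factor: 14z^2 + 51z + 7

Need a pair with product 14·7 = 98 and sum 51: that's 49 and 2.
Split the middle term: 14z^2 + 49z + 2z + 7 = 7z(2z + 7) + (2z + 7).

(2z + 7)(7z + 1)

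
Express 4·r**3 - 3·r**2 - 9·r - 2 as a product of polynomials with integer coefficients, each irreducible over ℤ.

Testing divisors of the constant over divisors of the leading coefficient, r = -1/4 is a root, so (4·r + 1) is a factor; dividing leaves r**2 - r - 2.
The remaining quadratic factors as (r - 2)(r + 1).

(4·r + 1)·(r + 1)·(r - 2)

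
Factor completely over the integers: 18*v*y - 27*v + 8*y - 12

(2*y - 3)*(9*v + 4)

Group as (18*v*y - 27*v) + (8*y - 12) = 9*v*(2*y - 3) + 4*(2*y - 3).
Both groups share the factor (2*y - 3).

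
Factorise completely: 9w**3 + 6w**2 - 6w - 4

Group as (9w**3 - 6w) + (6w**2 - 4) = 3w(3w**2 - 2) + 2(3w**2 - 2).
Both groups share the factor (3w**2 - 2).

(3w + 2)(3w**2 - 2)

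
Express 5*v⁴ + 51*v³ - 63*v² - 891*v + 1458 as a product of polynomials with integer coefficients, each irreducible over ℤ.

(5*v - 9)*(v + 6)*(v + 9)*(v - 3)

Testing divisors of the constant over divisors of the leading coefficient, v = 9/5 is a root, so (5*v - 9) is a factor; dividing leaves v³ + 12*v² + 9*v - 162.
Next, v = -6 is a root, so (v + 6) is a factor; dividing leaves v² + 6*v - 27.
The remaining quadratic factors as (v + 9)(v - 3).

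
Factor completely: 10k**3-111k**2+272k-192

(2k-3)(5k-8)(k-8)

Testing divisors of the constant over divisors of the leading coefficient, k = 3/2 is a root, so (2k-3) divides it; the quotient is 5k**2-48k+64.
The remaining quadratic factors as (k-8)(5k-8).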